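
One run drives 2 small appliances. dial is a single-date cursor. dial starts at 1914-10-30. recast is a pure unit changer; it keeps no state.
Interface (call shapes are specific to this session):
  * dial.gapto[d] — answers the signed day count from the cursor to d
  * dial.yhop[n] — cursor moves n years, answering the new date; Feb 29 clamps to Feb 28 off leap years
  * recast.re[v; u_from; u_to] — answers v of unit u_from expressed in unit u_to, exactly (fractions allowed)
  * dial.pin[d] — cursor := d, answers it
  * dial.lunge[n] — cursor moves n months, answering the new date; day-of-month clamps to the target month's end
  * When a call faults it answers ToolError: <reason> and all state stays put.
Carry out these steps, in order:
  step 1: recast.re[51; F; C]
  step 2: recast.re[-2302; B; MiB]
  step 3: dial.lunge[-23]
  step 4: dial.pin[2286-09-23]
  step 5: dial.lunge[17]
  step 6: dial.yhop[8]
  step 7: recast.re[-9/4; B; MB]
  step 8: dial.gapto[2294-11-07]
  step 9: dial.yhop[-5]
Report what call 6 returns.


-- 1. re(51, F, C) => 95/9
-- 2. re(-2302, B, MiB) => -1151/524288
-- 3. lunge(-23) => 1912-11-30
-- 4. pin(2286-09-23) => 2286-09-23
-- 5. lunge(17) => 2288-02-23
-- 6. yhop(8) => 2296-02-23
-- 7. re(-9/4, B, MB) => -9/4000000
-- 8. gapto(2294-11-07) => -473
-- 9. yhop(-5) => 2291-02-23

Answer: 2296-02-23


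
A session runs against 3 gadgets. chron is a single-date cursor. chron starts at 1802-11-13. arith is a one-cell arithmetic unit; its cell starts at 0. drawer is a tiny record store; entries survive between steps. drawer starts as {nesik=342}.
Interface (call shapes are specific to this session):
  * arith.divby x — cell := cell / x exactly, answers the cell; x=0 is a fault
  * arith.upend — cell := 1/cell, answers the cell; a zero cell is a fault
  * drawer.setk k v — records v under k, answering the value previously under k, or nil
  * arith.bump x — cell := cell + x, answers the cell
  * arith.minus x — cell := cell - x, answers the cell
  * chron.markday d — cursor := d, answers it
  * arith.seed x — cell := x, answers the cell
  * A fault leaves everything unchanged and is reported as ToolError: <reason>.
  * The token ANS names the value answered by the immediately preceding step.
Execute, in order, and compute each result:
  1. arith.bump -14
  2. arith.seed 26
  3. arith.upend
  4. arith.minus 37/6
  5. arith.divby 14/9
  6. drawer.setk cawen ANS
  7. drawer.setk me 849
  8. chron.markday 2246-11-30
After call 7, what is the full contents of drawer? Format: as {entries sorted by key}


Answer: {cawen=-717/182, me=849, nesik=342}

Derivation:
Then arith.bump with x: -14, and see -14.
I invoke arith.seed with x: 26, and observe 26.
Then arith.upend, giving 1/26.
I call arith.minus with x: 37/6, → -239/39.
Invoking arith.divby with x: 14/9, → -717/182.
Next I call drawer.setk with k: cawen, v: ANS, and get nil.
I use drawer.setk with k: me, v: 849, — result: nil.
I run chron.markday with d: 2246-11-30, → 2246-11-30.


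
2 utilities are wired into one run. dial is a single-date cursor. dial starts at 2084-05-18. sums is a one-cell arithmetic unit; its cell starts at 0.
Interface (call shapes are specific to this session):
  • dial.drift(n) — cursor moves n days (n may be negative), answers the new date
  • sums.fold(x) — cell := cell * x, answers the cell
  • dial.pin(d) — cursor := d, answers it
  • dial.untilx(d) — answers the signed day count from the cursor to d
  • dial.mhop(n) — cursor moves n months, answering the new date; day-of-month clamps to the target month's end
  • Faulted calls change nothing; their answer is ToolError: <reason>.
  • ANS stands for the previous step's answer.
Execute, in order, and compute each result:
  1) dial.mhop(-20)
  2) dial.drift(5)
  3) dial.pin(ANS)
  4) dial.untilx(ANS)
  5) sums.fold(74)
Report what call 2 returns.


[in] dial.mhop n=-20
:: 2082-09-18
[in] dial.drift n=5
:: 2082-09-23
[in] dial.pin d=ANS
:: 2082-09-23
[in] dial.untilx d=ANS
:: 0
[in] sums.fold x=74
:: 0

Answer: 2082-09-23


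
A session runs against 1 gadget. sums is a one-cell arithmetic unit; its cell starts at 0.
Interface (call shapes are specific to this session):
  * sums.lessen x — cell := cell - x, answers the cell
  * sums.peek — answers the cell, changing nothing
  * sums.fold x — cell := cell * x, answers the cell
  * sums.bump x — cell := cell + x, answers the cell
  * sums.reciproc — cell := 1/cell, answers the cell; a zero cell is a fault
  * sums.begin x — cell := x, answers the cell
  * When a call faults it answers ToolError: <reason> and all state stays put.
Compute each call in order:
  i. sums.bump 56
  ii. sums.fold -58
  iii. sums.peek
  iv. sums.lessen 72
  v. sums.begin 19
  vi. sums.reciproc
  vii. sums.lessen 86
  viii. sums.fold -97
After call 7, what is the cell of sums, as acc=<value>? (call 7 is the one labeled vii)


Act: sums.bump[x: 56]
Obs: 56
Act: sums.fold[x: -58]
Obs: -3248
Act: sums.peek[]
Obs: -3248
Act: sums.lessen[x: 72]
Obs: -3320
Act: sums.begin[x: 19]
Obs: 19
Act: sums.reciproc[]
Obs: 1/19
Act: sums.lessen[x: 86]
Obs: -1633/19
Act: sums.fold[x: -97]
Obs: 158401/19

Answer: acc=-1633/19


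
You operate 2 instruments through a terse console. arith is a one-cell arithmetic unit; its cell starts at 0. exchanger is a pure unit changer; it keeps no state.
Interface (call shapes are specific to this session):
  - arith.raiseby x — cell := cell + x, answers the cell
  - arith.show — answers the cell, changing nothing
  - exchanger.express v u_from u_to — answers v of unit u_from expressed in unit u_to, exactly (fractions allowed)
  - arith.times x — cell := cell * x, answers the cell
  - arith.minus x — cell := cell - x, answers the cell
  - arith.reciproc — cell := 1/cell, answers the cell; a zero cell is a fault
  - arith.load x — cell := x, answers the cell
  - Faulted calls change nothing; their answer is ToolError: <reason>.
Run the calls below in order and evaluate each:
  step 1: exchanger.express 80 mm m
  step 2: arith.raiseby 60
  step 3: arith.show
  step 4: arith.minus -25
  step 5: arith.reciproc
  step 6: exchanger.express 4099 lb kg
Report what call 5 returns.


Answer: 1/85

Derivation:
> express 80 mm m
= 2/25
> raiseby 60
= 60
> show
= 60
> minus -25
= 85
> reciproc
= 1/85
> express 4099 lb kg
= 185927512463/100000000


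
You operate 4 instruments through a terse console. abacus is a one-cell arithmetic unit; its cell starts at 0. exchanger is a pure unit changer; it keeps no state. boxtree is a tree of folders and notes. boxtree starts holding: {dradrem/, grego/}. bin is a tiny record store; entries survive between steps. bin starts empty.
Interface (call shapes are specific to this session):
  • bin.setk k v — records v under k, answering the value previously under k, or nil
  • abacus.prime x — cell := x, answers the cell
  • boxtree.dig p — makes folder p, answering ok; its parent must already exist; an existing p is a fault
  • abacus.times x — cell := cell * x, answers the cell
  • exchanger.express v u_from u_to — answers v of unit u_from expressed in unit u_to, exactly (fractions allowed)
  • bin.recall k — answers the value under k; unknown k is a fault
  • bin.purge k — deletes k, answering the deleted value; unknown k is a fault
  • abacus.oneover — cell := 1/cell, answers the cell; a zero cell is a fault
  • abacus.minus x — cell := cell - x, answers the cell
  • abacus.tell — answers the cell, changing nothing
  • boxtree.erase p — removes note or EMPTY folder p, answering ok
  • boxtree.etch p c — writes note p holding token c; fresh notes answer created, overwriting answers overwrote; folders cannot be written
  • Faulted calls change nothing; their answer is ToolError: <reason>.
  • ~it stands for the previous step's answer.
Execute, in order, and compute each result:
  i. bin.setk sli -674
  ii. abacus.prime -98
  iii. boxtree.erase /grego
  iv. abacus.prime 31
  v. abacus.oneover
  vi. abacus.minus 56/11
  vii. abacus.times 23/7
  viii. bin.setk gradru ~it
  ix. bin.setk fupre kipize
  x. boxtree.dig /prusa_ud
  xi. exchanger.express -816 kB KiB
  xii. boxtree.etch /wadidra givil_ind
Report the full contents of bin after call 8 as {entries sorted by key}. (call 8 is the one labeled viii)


Next I call bin.setk on k: sli, v: -674, yielding nil.
Then abacus.prime on x: -98, which returns -98.
I use boxtree.erase on p: /grego, yielding ok.
Invoking abacus.prime on x: 31, and observe 31.
Using abacus.oneover(), and get 1/31.
I call abacus.minus on x: 56/11, which returns -1725/341.
Now I run abacus.times on x: 23/7, which returns -39675/2387.
I run bin.setk on k: gradru, v: ~it, — result: nil.
I run bin.setk on k: fupre, v: kipize, and get nil.
I call boxtree.dig on p: /prusa_ud, → ok.
Invoking exchanger.express on v: -816, u_from: kB, u_to: KiB, which returns -6375/8.
I use boxtree.etch on p: /wadidra, c: givil_ind, giving created.

Answer: {gradru=-39675/2387, sli=-674}


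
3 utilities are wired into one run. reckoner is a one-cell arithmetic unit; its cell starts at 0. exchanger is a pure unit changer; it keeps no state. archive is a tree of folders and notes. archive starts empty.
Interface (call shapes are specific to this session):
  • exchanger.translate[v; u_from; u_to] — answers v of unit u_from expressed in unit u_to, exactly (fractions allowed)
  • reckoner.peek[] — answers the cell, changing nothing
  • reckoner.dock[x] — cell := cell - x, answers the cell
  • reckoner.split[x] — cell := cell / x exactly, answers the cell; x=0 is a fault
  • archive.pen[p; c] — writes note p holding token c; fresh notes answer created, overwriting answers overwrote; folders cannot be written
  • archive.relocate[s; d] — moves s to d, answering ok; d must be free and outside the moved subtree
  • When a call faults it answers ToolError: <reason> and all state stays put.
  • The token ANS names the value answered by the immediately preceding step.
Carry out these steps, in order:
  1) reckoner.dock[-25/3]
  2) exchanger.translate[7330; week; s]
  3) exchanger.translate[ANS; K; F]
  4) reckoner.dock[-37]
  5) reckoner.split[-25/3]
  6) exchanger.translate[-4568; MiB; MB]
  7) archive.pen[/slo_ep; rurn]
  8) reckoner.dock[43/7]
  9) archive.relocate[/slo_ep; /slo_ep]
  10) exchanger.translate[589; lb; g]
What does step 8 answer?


Answer: -2027/175

Derivation:
Act: reckoner.dock[-25/3]
Obs: 25/3
Act: exchanger.translate[7330; week; s]
Obs: 4433184000
Act: exchanger.translate[ANS; K; F]
Obs: 797973074033/100
Act: reckoner.dock[-37]
Obs: 136/3
Act: reckoner.split[-25/3]
Obs: -136/25
Act: exchanger.translate[-4568; MiB; MB]
Obs: -74842112/15625
Act: archive.pen[/slo_ep; rurn]
Obs: created
Act: reckoner.dock[43/7]
Obs: -2027/175
Act: archive.relocate[/slo_ep; /slo_ep]
Obs: ToolError: exists
Act: exchanger.translate[589; lb; g]
Obs: 26716590593/100000


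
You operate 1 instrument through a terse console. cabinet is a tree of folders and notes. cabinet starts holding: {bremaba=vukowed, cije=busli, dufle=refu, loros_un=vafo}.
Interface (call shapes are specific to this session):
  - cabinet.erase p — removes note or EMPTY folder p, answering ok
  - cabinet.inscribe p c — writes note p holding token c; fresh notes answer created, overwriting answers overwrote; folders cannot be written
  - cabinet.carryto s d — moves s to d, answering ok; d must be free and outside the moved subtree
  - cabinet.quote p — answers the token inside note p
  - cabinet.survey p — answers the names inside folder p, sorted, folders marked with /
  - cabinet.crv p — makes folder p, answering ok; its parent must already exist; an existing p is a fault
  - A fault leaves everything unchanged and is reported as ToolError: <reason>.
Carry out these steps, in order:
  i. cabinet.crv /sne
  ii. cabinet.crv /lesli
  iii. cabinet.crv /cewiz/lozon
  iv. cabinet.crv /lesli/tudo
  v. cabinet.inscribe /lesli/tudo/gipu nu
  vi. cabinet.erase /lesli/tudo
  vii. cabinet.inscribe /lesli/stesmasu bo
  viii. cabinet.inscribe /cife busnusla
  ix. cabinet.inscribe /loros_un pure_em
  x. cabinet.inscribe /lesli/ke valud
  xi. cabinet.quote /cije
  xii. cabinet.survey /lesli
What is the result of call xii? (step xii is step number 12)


;; 1. cabinet.crv(p: /sne) : ok
;; 2. cabinet.crv(p: /lesli) : ok
;; 3. cabinet.crv(p: /cewiz/lozon) : ToolError: no parent
;; 4. cabinet.crv(p: /lesli/tudo) : ok
;; 5. cabinet.inscribe(p: /lesli/tudo/gipu, c: nu) : created
;; 6. cabinet.erase(p: /lesli/tudo) : ToolError: not empty
;; 7. cabinet.inscribe(p: /lesli/stesmasu, c: bo) : created
;; 8. cabinet.inscribe(p: /cife, c: busnusla) : created
;; 9. cabinet.inscribe(p: /loros_un, c: pure_em) : overwrote
;; 10. cabinet.inscribe(p: /lesli/ke, c: valud) : created
;; 11. cabinet.quote(p: /cije) : busli
;; 12. cabinet.survey(p: /lesli) : [ke, stesmasu, tudo/]

Answer: [ke, stesmasu, tudo/]


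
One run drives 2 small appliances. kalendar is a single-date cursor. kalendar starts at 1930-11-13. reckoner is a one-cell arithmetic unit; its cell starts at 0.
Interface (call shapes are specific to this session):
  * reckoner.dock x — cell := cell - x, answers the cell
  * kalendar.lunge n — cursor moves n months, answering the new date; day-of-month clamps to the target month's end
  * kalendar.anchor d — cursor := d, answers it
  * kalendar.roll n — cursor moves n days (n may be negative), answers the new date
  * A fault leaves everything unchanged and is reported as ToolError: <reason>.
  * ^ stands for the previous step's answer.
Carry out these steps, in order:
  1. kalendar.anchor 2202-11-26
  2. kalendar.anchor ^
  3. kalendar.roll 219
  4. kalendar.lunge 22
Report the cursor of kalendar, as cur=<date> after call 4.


Answer: cur=2205-05-03

Derivation:
-- 1. kalendar.anchor(2202-11-26) ~> 2202-11-26
-- 2. kalendar.anchor(^) ~> 2202-11-26
-- 3. kalendar.roll(219) ~> 2203-07-03
-- 4. kalendar.lunge(22) ~> 2205-05-03


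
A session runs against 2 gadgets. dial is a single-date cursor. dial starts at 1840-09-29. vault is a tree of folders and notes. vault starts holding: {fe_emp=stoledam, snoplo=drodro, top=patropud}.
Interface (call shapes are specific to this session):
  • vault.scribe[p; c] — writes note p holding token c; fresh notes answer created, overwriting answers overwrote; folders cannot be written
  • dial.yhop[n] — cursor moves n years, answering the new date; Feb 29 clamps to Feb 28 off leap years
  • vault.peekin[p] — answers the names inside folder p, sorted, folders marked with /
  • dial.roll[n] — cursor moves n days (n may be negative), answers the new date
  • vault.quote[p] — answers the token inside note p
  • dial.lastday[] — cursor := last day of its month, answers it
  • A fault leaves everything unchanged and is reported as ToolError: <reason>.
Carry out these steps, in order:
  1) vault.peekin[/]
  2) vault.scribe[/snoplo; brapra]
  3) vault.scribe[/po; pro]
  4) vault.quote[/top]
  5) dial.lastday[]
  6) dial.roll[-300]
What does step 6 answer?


Answer: 1839-12-05

Derivation:
% peekin p='/'
= [fe_emp, snoplo, top]
% scribe p='/snoplo' c='brapra'
= overwrote
% scribe p='/po' c='pro'
= created
% quote p='/top'
= patropud
% lastday
= 1840-09-30
% roll n='-300'
= 1839-12-05


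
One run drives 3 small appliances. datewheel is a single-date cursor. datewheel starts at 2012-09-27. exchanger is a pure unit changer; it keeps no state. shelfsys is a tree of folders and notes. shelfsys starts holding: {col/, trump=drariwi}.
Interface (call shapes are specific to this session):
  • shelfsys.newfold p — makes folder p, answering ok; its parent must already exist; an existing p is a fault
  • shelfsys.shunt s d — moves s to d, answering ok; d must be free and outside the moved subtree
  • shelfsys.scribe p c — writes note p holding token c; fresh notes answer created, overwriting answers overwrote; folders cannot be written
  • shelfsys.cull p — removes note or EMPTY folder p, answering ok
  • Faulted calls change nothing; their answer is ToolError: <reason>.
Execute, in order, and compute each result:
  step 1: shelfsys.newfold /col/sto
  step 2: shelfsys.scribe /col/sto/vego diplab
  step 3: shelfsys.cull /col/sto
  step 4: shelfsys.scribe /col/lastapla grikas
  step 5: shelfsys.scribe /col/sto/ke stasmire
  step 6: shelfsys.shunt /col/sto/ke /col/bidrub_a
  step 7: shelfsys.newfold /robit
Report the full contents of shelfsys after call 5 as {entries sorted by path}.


CALL shelfsys.newfold[p='/col/sto']
RET  ok
CALL shelfsys.scribe[p='/col/sto/vego'; c='diplab']
RET  created
CALL shelfsys.cull[p='/col/sto']
RET  ToolError: not empty
CALL shelfsys.scribe[p='/col/lastapla'; c='grikas']
RET  created
CALL shelfsys.scribe[p='/col/sto/ke'; c='stasmire']
RET  created
CALL shelfsys.shunt[s='/col/sto/ke'; d='/col/bidrub_a']
RET  ok
CALL shelfsys.newfold[p='/robit']
RET  ok

Answer: {col/, col/lastapla=grikas, col/sto/, col/sto/ke=stasmire, col/sto/vego=diplab, trump=drariwi}


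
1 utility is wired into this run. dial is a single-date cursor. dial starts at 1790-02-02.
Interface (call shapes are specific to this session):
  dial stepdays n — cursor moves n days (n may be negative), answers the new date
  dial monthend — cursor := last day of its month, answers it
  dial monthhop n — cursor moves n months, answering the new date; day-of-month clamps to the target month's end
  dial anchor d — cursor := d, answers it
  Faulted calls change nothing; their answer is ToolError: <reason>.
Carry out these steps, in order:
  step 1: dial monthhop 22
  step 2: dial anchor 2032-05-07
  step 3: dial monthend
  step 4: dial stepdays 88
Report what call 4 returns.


·→ dial monthhop(n='22')
·← 1791-12-02
·→ dial anchor(d='2032-05-07')
·← 2032-05-07
·→ dial monthend()
·← 2032-05-31
·→ dial stepdays(n='88')
·← 2032-08-27

Answer: 2032-08-27


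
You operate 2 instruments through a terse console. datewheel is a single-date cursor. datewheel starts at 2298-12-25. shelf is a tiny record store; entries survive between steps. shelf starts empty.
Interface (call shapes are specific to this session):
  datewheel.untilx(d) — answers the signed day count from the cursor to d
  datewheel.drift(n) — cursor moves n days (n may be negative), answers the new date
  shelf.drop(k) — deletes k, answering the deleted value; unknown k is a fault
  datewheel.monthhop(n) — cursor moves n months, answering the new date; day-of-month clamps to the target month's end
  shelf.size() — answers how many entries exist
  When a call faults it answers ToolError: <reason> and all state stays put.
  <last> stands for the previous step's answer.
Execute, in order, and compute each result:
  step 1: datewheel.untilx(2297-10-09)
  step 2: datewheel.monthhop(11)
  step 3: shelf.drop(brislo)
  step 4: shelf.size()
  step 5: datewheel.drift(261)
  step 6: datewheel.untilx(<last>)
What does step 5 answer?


→ datewheel.untilx(2297-10-09)
← -442
→ datewheel.monthhop(11)
← 2299-11-25
→ shelf.drop(brislo)
← ToolError: no such key brislo
→ shelf.size()
← 0
→ datewheel.drift(261)
← 2300-08-13
→ datewheel.untilx(<last>)
← 0

Answer: 2300-08-13


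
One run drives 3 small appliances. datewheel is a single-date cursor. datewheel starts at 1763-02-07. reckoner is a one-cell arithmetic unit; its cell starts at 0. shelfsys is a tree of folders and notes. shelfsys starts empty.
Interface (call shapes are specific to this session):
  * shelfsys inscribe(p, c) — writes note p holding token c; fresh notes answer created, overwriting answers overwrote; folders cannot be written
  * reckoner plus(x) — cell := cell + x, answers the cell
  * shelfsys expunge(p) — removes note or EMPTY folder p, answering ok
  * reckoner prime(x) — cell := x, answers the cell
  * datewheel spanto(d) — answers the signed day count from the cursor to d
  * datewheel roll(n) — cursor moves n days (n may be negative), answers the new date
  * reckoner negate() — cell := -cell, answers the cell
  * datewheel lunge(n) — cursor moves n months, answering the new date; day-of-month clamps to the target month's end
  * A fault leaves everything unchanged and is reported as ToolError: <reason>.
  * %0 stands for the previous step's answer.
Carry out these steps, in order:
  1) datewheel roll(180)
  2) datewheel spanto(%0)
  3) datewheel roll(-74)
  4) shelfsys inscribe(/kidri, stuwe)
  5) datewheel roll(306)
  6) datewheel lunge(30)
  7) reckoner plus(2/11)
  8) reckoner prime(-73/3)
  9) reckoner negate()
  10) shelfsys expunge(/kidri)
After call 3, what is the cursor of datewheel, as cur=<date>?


>>> datewheel roll 180
= 1763-08-06
>>> datewheel spanto %0
= 0
>>> datewheel roll -74
= 1763-05-24
>>> shelfsys inscribe /kidri stuwe
= created
>>> datewheel roll 306
= 1764-03-25
>>> datewheel lunge 30
= 1766-09-25
>>> reckoner plus 2/11
= 2/11
>>> reckoner prime -73/3
= -73/3
>>> reckoner negate
= 73/3
>>> shelfsys expunge /kidri
= ok

Answer: cur=1763-05-24


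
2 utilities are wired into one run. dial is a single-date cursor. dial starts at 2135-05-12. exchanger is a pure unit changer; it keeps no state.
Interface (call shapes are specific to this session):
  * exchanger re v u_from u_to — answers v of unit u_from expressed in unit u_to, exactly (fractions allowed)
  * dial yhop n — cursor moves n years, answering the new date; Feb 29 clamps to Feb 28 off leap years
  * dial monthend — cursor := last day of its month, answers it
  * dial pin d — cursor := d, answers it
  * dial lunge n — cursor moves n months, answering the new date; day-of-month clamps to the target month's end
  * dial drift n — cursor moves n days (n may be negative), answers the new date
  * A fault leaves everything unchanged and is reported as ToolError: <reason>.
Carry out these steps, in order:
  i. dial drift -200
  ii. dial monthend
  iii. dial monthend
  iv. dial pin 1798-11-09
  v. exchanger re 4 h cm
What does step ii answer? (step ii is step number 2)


Answer: 2134-10-31

Derivation:
·→ dial drift(-200)
·← 2134-10-24
·→ dial monthend()
·← 2134-10-31
·→ dial monthend()
·← 2134-10-31
·→ dial pin(1798-11-09)
·← 1798-11-09
·→ exchanger re(4, h, cm)
·← ToolError: incompatible units


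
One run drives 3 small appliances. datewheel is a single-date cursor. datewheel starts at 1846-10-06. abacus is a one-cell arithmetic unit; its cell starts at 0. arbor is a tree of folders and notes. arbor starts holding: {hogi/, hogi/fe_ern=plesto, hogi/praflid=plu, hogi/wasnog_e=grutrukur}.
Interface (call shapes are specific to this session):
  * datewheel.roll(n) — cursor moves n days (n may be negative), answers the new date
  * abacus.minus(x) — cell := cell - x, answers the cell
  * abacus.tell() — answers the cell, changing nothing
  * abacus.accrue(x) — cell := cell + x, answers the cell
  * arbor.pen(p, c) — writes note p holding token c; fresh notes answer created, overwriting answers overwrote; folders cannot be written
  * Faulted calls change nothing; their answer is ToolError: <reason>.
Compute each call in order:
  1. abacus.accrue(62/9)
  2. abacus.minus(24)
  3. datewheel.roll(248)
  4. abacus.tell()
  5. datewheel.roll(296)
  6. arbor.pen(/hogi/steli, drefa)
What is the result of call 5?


Answer: 1848-04-02

Derivation:
Now I run accrue with x='62/9', which returns 62/9.
I run minus with x='24': -154/9.
I call roll with n='248', → 1847-06-11.
Calling tell, and get -154/9.
I run roll with n='296': 1848-04-02.
Next I call pen with p='/hogi/steli', c='drefa', which returns created.


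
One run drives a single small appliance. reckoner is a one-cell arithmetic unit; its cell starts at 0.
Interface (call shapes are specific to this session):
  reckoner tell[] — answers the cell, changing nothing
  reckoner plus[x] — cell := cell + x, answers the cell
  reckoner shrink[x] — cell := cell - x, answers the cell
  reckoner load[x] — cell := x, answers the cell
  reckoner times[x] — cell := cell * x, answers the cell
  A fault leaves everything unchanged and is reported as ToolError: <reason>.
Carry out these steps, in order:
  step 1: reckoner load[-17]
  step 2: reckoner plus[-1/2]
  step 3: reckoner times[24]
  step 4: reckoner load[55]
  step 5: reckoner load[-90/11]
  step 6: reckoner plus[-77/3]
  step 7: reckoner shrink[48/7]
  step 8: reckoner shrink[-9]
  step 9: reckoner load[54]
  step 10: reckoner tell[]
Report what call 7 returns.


Answer: -9403/231

Derivation:
I run reckoner load on -17, which returns -17.
I call reckoner plus on -1/2, which returns -35/2.
Calling reckoner times on 24, giving -420.
Next I call reckoner load on 55, and see 55.
Next I call reckoner load on -90/11, and get -90/11.
I run reckoner plus on -77/3, which returns -1117/33.
I run reckoner shrink on 48/7, giving -9403/231.
Using reckoner shrink on -9, yielding -7324/231.
Next I call reckoner load on 54, and see 54.
Invoking reckoner tell(): 54.


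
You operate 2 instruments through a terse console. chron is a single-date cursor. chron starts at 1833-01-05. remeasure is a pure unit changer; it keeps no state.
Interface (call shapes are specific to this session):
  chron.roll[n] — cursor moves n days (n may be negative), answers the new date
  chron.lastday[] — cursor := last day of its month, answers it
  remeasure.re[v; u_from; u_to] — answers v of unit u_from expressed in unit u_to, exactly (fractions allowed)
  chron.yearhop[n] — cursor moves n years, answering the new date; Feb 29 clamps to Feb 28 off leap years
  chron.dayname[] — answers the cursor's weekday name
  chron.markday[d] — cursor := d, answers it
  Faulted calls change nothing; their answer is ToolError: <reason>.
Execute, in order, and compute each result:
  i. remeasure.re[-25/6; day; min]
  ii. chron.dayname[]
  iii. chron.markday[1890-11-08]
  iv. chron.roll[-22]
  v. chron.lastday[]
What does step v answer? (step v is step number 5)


Answer: 1890-10-31

Derivation:
·→ remeasure.re(v→-25/6, u_from→day, u_to→min)
·← -6000
·→ chron.dayname()
·← Saturday
·→ chron.markday(d→1890-11-08)
·← 1890-11-08
·→ chron.roll(n→-22)
·← 1890-10-17
·→ chron.lastday()
·← 1890-10-31


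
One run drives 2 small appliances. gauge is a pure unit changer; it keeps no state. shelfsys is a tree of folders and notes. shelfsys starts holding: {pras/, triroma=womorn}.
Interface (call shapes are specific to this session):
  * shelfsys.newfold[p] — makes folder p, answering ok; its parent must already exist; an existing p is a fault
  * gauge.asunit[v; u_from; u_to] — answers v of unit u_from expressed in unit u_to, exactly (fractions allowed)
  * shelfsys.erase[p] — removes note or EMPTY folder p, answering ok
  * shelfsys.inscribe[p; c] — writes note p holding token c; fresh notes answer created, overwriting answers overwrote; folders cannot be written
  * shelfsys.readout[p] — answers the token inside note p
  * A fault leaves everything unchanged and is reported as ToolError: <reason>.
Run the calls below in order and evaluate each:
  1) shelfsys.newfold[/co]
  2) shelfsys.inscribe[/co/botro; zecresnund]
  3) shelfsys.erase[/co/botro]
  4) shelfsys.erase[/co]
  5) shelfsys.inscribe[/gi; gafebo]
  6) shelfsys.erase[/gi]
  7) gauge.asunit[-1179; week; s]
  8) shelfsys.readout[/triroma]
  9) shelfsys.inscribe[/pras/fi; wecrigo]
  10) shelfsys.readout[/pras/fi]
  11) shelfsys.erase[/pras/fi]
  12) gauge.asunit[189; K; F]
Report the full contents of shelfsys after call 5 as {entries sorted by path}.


-- shelfsys.newfold(p→/co) : ok
-- shelfsys.inscribe(p→/co/botro, c→zecresnund) : created
-- shelfsys.erase(p→/co/botro) : ok
-- shelfsys.erase(p→/co) : ok
-- shelfsys.inscribe(p→/gi, c→gafebo) : created
-- shelfsys.erase(p→/gi) : ok
-- gauge.asunit(v→-1179, u_from→week, u_to→s) : -713059200
-- shelfsys.readout(p→/triroma) : womorn
-- shelfsys.inscribe(p→/pras/fi, c→wecrigo) : created
-- shelfsys.readout(p→/pras/fi) : wecrigo
-- shelfsys.erase(p→/pras/fi) : ok
-- gauge.asunit(v→189, u_from→K, u_to→F) : -11947/100

Answer: {gi=gafebo, pras/, triroma=womorn}


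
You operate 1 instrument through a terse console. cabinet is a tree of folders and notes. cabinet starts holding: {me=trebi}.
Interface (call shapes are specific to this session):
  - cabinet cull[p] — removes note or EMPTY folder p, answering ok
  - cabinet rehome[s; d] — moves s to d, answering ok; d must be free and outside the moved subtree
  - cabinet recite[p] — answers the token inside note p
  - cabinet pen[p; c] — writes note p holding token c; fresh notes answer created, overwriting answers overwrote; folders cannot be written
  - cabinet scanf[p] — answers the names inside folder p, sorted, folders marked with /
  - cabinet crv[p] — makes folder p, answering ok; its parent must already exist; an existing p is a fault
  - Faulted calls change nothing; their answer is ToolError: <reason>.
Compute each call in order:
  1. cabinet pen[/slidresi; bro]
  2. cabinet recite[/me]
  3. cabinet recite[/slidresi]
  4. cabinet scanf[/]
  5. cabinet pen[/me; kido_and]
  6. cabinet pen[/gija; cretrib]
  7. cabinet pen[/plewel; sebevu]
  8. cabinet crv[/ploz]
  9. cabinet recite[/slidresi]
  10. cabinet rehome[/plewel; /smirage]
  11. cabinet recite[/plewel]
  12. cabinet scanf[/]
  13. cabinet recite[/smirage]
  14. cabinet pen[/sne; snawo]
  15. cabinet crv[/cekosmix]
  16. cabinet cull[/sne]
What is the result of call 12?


~$ cabinet pen p→/slidresi c→bro
[out] created
~$ cabinet recite p→/me
[out] trebi
~$ cabinet recite p→/slidresi
[out] bro
~$ cabinet scanf p→/
[out] [me, slidresi]
~$ cabinet pen p→/me c→kido_and
[out] overwrote
~$ cabinet pen p→/gija c→cretrib
[out] created
~$ cabinet pen p→/plewel c→sebevu
[out] created
~$ cabinet crv p→/ploz
[out] ok
~$ cabinet recite p→/slidresi
[out] bro
~$ cabinet rehome s→/plewel d→/smirage
[out] ok
~$ cabinet recite p→/plewel
[out] ToolError: not found
~$ cabinet scanf p→/
[out] [gija, me, ploz/, slidresi, smirage]
~$ cabinet recite p→/smirage
[out] sebevu
~$ cabinet pen p→/sne c→snawo
[out] created
~$ cabinet crv p→/cekosmix
[out] ok
~$ cabinet cull p→/sne
[out] ok

Answer: [gija, me, ploz/, slidresi, smirage]


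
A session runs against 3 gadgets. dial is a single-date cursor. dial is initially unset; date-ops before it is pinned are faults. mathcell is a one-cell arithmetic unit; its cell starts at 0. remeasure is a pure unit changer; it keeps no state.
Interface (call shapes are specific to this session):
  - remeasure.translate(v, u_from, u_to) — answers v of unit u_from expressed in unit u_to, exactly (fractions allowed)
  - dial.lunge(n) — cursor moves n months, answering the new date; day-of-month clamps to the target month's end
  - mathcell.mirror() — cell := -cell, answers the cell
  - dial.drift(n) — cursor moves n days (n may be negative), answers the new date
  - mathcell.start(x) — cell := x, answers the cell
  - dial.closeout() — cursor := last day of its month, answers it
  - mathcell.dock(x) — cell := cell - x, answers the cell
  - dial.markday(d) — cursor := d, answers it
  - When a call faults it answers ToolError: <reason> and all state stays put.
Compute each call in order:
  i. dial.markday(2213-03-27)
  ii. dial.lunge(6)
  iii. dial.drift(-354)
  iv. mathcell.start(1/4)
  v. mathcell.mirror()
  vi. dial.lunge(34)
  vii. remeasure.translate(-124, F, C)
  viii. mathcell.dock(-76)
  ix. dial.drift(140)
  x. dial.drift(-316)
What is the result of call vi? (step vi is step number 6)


>>> dial.markday d=2213-03-27
= 2213-03-27
>>> dial.lunge n=6
= 2213-09-27
>>> dial.drift n=-354
= 2212-10-08
>>> mathcell.start x=1/4
= 1/4
>>> mathcell.mirror
= -1/4
>>> dial.lunge n=34
= 2215-08-08
>>> remeasure.translate v=-124 u_from=F u_to=C
= -260/3
>>> mathcell.dock x=-76
= 303/4
>>> dial.drift n=140
= 2215-12-26
>>> dial.drift n=-316
= 2215-02-13

Answer: 2215-08-08


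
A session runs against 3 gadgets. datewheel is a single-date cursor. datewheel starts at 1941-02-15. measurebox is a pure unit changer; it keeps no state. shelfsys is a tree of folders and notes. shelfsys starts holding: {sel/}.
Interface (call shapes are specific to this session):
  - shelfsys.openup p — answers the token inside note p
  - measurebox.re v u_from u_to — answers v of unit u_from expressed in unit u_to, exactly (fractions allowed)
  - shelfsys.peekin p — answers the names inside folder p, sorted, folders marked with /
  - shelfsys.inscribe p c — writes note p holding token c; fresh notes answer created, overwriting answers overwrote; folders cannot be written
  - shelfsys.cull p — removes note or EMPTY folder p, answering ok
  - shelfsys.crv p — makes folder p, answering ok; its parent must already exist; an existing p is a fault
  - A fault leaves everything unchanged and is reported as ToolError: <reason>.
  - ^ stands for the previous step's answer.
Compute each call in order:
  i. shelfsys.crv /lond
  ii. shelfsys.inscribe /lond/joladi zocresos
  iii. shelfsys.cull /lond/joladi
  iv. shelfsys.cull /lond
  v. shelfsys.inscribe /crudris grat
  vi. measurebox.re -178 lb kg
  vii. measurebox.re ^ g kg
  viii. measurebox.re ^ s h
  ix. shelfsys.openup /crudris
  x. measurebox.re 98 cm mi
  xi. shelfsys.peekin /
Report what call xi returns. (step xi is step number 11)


;; shelfsys.crv(p='/lond') : ok
;; shelfsys.inscribe(p='/lond/joladi', c='zocresos') : created
;; shelfsys.cull(p='/lond/joladi') : ok
;; shelfsys.cull(p='/lond') : ok
;; shelfsys.inscribe(p='/crudris', c='grat') : created
;; measurebox.re(v='-178', u_from='lb', u_to='kg') : -4036972093/50000000
;; measurebox.re(v='^', u_from='g', u_to='kg') : -4036972093/50000000000
;; measurebox.re(v='^', u_from='s', u_to='h') : -4036972093/180000000000000
;; shelfsys.openup(p='/crudris') : grat
;; measurebox.re(v='98', u_from='cm', u_to='mi') : 245/402336
;; shelfsys.peekin(p='/') : [crudris, sel/]

Answer: [crudris, sel/]


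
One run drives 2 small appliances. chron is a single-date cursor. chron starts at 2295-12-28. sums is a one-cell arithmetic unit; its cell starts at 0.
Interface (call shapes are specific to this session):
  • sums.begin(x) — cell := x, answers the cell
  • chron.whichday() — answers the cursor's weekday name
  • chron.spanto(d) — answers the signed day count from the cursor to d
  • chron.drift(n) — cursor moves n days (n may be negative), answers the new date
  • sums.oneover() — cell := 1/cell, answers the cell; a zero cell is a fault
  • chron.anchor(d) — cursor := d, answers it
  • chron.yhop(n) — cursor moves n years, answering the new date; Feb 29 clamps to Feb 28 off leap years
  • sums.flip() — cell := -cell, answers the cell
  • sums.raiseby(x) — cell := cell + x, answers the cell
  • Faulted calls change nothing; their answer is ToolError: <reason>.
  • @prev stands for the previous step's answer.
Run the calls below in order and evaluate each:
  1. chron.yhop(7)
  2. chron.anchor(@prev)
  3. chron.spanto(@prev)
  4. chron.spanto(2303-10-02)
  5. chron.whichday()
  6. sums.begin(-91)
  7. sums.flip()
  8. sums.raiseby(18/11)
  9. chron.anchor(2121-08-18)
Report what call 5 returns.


Step: yhop[n=7]
Result: 2302-12-28
Step: anchor[d=@prev]
Result: 2302-12-28
Step: spanto[d=@prev]
Result: 0
Step: spanto[d=2303-10-02]
Result: 278
Step: whichday[]
Result: Sunday
Step: begin[x=-91]
Result: -91
Step: flip[]
Result: 91
Step: raiseby[x=18/11]
Result: 1019/11
Step: anchor[d=2121-08-18]
Result: 2121-08-18

Answer: Sunday


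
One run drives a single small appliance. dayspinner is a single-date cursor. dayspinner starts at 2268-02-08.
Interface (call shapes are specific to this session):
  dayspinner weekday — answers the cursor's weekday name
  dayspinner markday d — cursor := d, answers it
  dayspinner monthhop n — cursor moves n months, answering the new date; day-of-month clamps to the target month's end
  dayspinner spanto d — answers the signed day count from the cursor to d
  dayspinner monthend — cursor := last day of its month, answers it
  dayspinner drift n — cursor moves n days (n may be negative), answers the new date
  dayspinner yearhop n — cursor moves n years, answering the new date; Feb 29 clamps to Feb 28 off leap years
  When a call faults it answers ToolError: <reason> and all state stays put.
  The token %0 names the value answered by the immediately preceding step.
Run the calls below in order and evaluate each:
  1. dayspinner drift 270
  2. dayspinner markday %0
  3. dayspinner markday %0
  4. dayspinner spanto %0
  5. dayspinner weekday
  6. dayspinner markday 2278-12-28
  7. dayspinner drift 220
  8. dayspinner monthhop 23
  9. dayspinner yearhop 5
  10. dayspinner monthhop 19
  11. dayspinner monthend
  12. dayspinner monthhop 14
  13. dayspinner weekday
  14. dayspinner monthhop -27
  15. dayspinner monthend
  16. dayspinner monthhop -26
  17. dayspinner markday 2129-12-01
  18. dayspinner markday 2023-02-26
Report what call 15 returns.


==> dayspinner drift(270)
<== 2268-11-04
==> dayspinner markday(%0)
<== 2268-11-04
==> dayspinner markday(%0)
<== 2268-11-04
==> dayspinner spanto(%0)
<== 0
==> dayspinner weekday()
<== Wednesday
==> dayspinner markday(2278-12-28)
<== 2278-12-28
==> dayspinner drift(220)
<== 2279-08-05
==> dayspinner monthhop(23)
<== 2281-07-05
==> dayspinner yearhop(5)
<== 2286-07-05
==> dayspinner monthhop(19)
<== 2288-02-05
==> dayspinner monthend()
<== 2288-02-29
==> dayspinner monthhop(14)
<== 2289-04-29
==> dayspinner weekday()
<== Monday
==> dayspinner monthhop(-27)
<== 2287-01-29
==> dayspinner monthend()
<== 2287-01-31
==> dayspinner monthhop(-26)
<== 2284-11-30
==> dayspinner markday(2129-12-01)
<== 2129-12-01
==> dayspinner markday(2023-02-26)
<== 2023-02-26

Answer: 2287-01-31


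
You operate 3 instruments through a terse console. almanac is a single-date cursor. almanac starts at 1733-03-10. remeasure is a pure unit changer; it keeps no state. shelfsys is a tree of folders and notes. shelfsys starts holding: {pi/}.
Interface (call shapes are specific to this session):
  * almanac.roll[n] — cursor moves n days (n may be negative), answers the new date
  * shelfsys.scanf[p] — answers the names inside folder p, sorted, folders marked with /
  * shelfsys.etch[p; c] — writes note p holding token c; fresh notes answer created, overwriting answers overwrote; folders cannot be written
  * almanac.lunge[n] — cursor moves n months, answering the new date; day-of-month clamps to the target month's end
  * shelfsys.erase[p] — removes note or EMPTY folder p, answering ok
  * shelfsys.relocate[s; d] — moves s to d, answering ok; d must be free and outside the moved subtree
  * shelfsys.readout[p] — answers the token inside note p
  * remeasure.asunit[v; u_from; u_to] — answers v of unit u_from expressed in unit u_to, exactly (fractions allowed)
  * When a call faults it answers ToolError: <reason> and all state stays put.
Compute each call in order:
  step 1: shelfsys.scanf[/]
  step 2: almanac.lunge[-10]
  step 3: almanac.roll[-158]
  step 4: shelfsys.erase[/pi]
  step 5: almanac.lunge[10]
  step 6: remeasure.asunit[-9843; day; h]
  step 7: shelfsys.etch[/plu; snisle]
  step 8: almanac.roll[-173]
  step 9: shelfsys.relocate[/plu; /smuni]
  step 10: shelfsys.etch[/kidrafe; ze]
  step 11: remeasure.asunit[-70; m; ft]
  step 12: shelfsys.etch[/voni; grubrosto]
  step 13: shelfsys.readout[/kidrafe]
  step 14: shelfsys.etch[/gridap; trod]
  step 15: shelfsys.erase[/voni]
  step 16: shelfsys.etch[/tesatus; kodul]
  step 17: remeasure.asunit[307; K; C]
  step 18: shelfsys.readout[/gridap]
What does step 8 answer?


>> shelfsys.scanf(p=/)
<< [pi/]
>> almanac.lunge(n=-10)
<< 1732-05-10
>> almanac.roll(n=-158)
<< 1731-12-04
>> shelfsys.erase(p=/pi)
<< ok
>> almanac.lunge(n=10)
<< 1732-10-04
>> remeasure.asunit(v=-9843, u_from=day, u_to=h)
<< -236232
>> shelfsys.etch(p=/plu, c=snisle)
<< created
>> almanac.roll(n=-173)
<< 1732-04-14
>> shelfsys.relocate(s=/plu, d=/smuni)
<< ok
>> shelfsys.etch(p=/kidrafe, c=ze)
<< created
>> remeasure.asunit(v=-70, u_from=m, u_to=ft)
<< -87500/381
>> shelfsys.etch(p=/voni, c=grubrosto)
<< created
>> shelfsys.readout(p=/kidrafe)
<< ze
>> shelfsys.etch(p=/gridap, c=trod)
<< created
>> shelfsys.erase(p=/voni)
<< ok
>> shelfsys.etch(p=/tesatus, c=kodul)
<< created
>> remeasure.asunit(v=307, u_from=K, u_to=C)
<< 677/20
>> shelfsys.readout(p=/gridap)
<< trod

Answer: 1732-04-14
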